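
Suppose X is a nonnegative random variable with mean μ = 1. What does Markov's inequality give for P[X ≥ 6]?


μ = E[X] = 1, a = 6.
Markov: P[X ≥ 6] ≤ μ/a = (1)/6 = 1/6.
Numerically: ≈ 0.1667.
(Since a = 6 > μ = 1.0000, the bound 1/6 is < 1 and informative.)

P[X ≥ 6] ≤ 1/6 ≈ 0.1667.


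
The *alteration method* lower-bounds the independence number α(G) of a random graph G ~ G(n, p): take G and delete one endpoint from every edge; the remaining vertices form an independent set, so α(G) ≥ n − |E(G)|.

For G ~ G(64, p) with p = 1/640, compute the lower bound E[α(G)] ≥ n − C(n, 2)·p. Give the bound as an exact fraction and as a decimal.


E[|E(G)|] = C(64, 2)·p = 2016 · (1/640) = 63/20.
E[α(G)] ≥ n − E[|E(G)|] = 64 − 63/20 = 1217/20.
Numerically: ≈ 60.85000.
(This is only a lower bound; the true E[α(G)] may be larger.)

E[α(G)] ≥ 1217/20 ≈ 60.85000.


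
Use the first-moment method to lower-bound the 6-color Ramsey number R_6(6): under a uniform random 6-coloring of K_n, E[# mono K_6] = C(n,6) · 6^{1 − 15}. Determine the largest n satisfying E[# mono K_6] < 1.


We need C(n, 6) · 6^{1 − 15} < 1, i.e. C(n, 6) < 6^{15 − 1} = 78364164096.
Check values of n near the boundary:
  n = 194: C(194, 6) = 68482017072; 68482017072 < 78364164096? YES
  n = 195: C(195, 6) = 70656049360; 70656049360 < 78364164096? YES
  n = 196: C(196, 6) = 72887293024; 72887293024 < 78364164096? YES
  n = 197: C(197, 6) = 75176946208; 75176946208 < 78364164096? YES
  n = 198: C(198, 6) = 77526225777; 77526225777 < 78364164096? YES
  n = 199: C(199, 6) = 79936367511; 79936367511 < 78364164096? NO
  n = 200: C(200, 6) = 82408626300; 82408626300 < 78364164096? NO
  n = 201: C(201, 6) = 84944276340; 84944276340 < 78364164096? NO
The largest n with C(n, 6) < 78364164096 is n = 198 (where E[X] = 25842075259/26121388032 ≈ 0.9893). Hence R_6(6) > 198, i.e. R_6(6) ≥ 199.

Largest n = 198; hence R_6(6) > 198.


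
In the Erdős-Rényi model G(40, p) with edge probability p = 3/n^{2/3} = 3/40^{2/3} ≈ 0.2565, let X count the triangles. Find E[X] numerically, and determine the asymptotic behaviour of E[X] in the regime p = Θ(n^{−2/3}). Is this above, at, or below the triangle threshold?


Number of potential triangles: C(40, 3) = 9880.
Each occurs with probability p³ ≈ (0.2565)³ ≈ 1.6875000e-02.
By linearity: E[X] = C(40, 3)·p³ ≈ 9880 · 1.6875000e-02 ≈ 166.72500.
Since α = 2/3 < 1, p = c/n^{2/3} ≫ 1/n is above the triangle threshold p ~ 1/n. Asymptotically E[X] ~ (c³/6)·n^{3(1−α)} = (3³/6)·n^{1} → ∞; triangles are abundant w.h.p.

E[X] ≈ 166.72500; in regime p = Θ(1/n^{2/3}) E[X] diverges (above the triangle threshold p ~ 1/n).


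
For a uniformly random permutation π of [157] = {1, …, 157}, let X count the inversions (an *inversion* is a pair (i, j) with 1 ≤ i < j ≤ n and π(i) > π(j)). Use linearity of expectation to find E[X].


Write X = Σ X_I over the C(157, 2) = 12246 pairs i < j, with X_I the indicator of one inversion.
There are 12246 indicators.
For each fixed pair i < j, the values π(i) and π(j) are two distinct elements of {1, …, 157} in uniformly random order; by symmetry P[π(i) > π(j)] = 1/2.
By linearity: E[X] = 12246 · (1/2) = C(157, 2) · (1/2) = 12246/2 = 6123 ≈ 6123.000000.

E[X] = 6123 = 6123.000000.


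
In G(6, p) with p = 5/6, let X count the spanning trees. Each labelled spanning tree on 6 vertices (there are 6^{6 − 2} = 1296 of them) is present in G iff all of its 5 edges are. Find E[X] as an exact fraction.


K_6 has 6^{6 − 2} = 1296 labelled spanning trees.
For each such spanning tree H, let X_H = 1 if all 5 edges of H are present in G. Then P[X_H = 1] = p^{5} = (5/6)^{5} = 3125/7776.
By linearity: E[X] = Σ_H E[X_H] = 1296 · p^{5} = 1296 · 3125/7776 = 3125/6.
Numerically: E[X] ≈ 521.

E[X] = 1296 · (5/6)^{5} = 3125/6 ≈ 521.


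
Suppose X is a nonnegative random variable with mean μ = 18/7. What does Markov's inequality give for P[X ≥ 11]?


μ = E[X] = 18/7, a = 11.
Markov: P[X ≥ 11] ≤ μ/a = (18/7)/11 = 18/77.
Numerically: ≈ 0.2338.
(Since a = 11 > μ = 2.5714, the bound 18/77 is < 1 and informative.)

P[X ≥ 11] ≤ 18/77 ≈ 0.2338.


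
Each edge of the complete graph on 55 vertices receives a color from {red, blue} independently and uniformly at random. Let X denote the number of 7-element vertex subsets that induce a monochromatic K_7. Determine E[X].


Let X = Σ_S X_S over the C(55, 7) = 202927725 subsets S of size 7, where X_S = 1 if the K_7 on S is monochromatic.
For a fixed S, the K_7 on S has C(7, 2) = 21 edges. P[all 21 edges red] = (1/2)^21, and likewise for blue, so P[monochromatic] = 2·(1/2)^21 = 2^{1 − 21} = 1/1048576.
Summing: E[X] = C(55, 7) · 2^{1 − 21} = 202927725 · 1/1048576 = 202927725/1048576.
Numerically: E[X] ≈ 193.52696.

E[X] = C(55,7)·2^(1−C(7,2)) = 202927725/1048576 ≈ 193.52696.


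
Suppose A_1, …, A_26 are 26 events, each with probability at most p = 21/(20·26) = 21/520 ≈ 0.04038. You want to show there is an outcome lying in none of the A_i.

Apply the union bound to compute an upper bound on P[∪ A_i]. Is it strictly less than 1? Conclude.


Union bound: P[∪_{i=1}^{26} A_i] ≤ Σ_i P[A_i] ≤ 26·p = 26·(21/520) = 21/20.
Numerically: 21/20 ≈ 1.05000.
Is 21/20 < 1? NO.
Since the bound 21/20 is ≥ 1, the union bound is uninformative here; it does NOT by itself certify existence.

26·p = 21/20 ≈ 1.05000; existence NOT certified by the union bound.


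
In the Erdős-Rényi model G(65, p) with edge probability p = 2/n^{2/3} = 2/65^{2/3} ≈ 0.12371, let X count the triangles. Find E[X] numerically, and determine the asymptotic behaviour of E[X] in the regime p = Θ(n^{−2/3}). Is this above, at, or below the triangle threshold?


Number of potential triangles: C(65, 3) = 43680.
Each occurs with probability p³ ≈ (0.12371)³ ≈ 1.8934911e-03.
By linearity: E[X] = C(65, 3)·p³ ≈ 43680 · 1.8934911e-03 ≈ 82.70769.
Since α = 2/3 < 1, p = c/n^{2/3} ≫ 1/n is above the triangle threshold p ~ 1/n. Asymptotically E[X] ~ (c³/6)·n^{3(1−α)} = (2³/6)·n^{1} → ∞; triangles are abundant w.h.p.

E[X] ≈ 82.70769; in regime p = Θ(1/n^{2/3}) E[X] diverges (above the triangle threshold p ~ 1/n).


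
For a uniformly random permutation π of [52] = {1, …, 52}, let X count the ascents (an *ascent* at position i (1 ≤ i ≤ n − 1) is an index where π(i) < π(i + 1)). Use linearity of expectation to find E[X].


Write X = Σ X_I over i = 1, …, 51, with X_I the indicator of one ascent.
There are 51 indicators.
For each fixed i, the pair (π(i), π(i+1)) is a uniformly random ordered pair of distinct values from {1, …, 52}; by symmetry P[π(i) < π(i+1)] = 1/2.
By linearity: E[X] = 51 · (1/2) = (52 − 1) · (1/2) = 51/2 ≈ 25.5000.

E[X] = 51/2 = 25.5000.


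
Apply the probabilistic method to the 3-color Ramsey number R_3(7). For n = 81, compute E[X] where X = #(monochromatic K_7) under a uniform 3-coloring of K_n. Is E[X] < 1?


E[X] = C(81, 7) · 3^{1 − 21} = 3477216600 · 3^{−20} = 3477216600/3486784401.
As a reduced fraction: E[X] = 42928600/43046721 ≈ 0.997256.
Is E[X] < 1? YES.
Since E[X] < 1, there exists a 3-coloring of K_{81} with no monochromatic K_7; hence R_3(7) > 81.

E[X] = 42928600/43046721 ≈ 0.997256; E[X] < 1, so R_3(7) > 81.


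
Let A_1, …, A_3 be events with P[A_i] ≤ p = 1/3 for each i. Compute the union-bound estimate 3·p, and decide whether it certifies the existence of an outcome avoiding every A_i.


Union bound: P[∪_{i=1}^{3} A_i] ≤ Σ_i P[A_i] ≤ 3·p = 3·(1/3) = 1.
Numerically: 1 ≈ 1.0000000.
Is 1 < 1? NO.
Since the bound 1 is ≥ 1, the union bound is uninformative here; it does NOT by itself certify existence.

3·p = 1 ≈ 1.0000000; existence NOT certified by the union bound.


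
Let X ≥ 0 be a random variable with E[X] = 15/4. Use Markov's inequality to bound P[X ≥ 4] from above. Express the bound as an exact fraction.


μ = E[X] = 15/4, a = 4.
Markov: P[X ≥ 4] ≤ μ/a = (15/4)/4 = 15/16.
Numerically: ≈ 0.937500.
(Since a = 4 > μ = 3.750000, the bound 15/16 is < 1 and informative.)

P[X ≥ 4] ≤ 15/16 ≈ 0.937500.


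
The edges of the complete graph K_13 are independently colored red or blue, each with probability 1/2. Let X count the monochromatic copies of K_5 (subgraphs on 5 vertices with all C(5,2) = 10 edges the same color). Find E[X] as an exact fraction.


Let X = Σ_S X_S over the C(13, 5) = 1287 subsets S of size 5, where X_S = 1 if the K_5 on S is monochromatic.
For a fixed S, the K_5 on S has C(5, 2) = 10 edges. P[all 10 edges red] = (1/2)^10, and likewise for blue, so P[monochromatic] = 2·(1/2)^10 = 2^{1 − 10} = 1/512.
By linearity: E[X] = C(13, 5) · 2^{1 − 10} = 1287 · 1/512 = 1287/512.
Numerically: E[X] ≈ 2.5137.

E[X] = C(13,5)·2^(1−C(5,2)) = 1287/512 ≈ 2.5137.


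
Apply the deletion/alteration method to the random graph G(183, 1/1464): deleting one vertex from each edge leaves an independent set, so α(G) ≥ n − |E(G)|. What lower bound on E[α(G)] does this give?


E[|E(G)|] = C(183, 2)·p = 16653 · (1/1464) = 91/8.
E[α(G)] ≥ n − E[|E(G)|] = 183 − 91/8 = 1373/8.
Numerically: ≈ 171.6250.
(This is only a lower bound; the true E[α(G)] may be larger.)

E[α(G)] ≥ 1373/8 ≈ 171.6250.


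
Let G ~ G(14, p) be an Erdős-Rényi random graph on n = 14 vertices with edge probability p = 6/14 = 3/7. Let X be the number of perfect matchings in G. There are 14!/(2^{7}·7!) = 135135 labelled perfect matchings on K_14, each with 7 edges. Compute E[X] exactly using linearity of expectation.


K_14 has 14!/(2^{7}·7!) = 135135 labelled perfect matchings.
For each such perfect matching H, let X_H = 1 if all 7 edges of H are present in G. Then P[X_H = 1] = p^{7} = (3/7)^{7} = 2187/823543.
By linearity: E[X] = Σ_H E[X_H] = 135135 · p^{7} = 135135 · 2187/823543 = 42220035/117649.
Numerically: E[X] ≈ 359.

E[X] = 135135 · (3/7)^{7} = 42220035/117649 ≈ 359.


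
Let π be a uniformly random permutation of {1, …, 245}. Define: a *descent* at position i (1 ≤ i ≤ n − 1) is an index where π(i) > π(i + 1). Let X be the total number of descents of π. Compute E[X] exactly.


Write X = Σ X_I over i = 1, …, 244, with X_I the indicator of one descent.
There are 244 indicators.
For each fixed i, the pair (π(i), π(i+1)) is a uniformly random ordered pair of distinct values from {1, …, 245}; by symmetry P[π(i) > π(i+1)] = 1/2.
By linearity: E[X] = 244 · (1/2) = (245 − 1) · (1/2) = 122 ≈ 122.000000.

E[X] = 122 = 122.000000.


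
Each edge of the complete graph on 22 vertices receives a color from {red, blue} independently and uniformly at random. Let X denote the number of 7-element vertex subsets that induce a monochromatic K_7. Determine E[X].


Let X = Σ_S X_S over the C(22, 7) = 170544 subsets S of size 7, where X_S = 1 if the K_7 on S is monochromatic.
For a fixed S, the K_7 on S has C(7, 2) = 21 edges. P[all 21 edges red] = (1/2)^21, and likewise for blue, so P[monochromatic] = 2·(1/2)^21 = 2^{1 − 21} = 1/1048576.
By linearity: E[X] = C(22, 7) · 2^{1 − 21} = 170544 · 1/1048576 = 10659/65536.
Numerically: E[X] ≈ 0.16264.

E[X] = C(22,7)·2^(1−C(7,2)) = 10659/65536 ≈ 0.16264.


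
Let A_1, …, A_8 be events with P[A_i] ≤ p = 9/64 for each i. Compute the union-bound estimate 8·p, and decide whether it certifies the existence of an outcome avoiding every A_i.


Union bound: P[∪_{i=1}^{8} A_i] ≤ Σ_i P[A_i] ≤ 8·p = 8·(9/64) = 9/8.
Numerically: 9/8 ≈ 1.1250.
Is 9/8 < 1? NO.
Since the bound 9/8 is ≥ 1, the union bound is uninformative here; it does NOT by itself certify existence.

8·p = 9/8 ≈ 1.1250; existence NOT certified by the union bound.


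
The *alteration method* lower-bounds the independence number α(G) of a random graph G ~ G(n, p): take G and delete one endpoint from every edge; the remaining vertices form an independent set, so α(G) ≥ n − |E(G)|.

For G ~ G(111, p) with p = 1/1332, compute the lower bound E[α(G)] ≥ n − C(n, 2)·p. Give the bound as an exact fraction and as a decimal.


E[|E(G)|] = C(111, 2)·p = 6105 · (1/1332) = 55/12.
E[α(G)] ≥ n − E[|E(G)|] = 111 − 55/12 = 1277/12.
Numerically: ≈ 106.41667.
(This is only a lower bound; the true E[α(G)] may be larger.)

E[α(G)] ≥ 1277/12 ≈ 106.41667.


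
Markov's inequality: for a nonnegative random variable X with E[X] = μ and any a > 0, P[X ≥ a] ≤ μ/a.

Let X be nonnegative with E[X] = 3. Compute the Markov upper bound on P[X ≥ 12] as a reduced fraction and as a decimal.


μ = E[X] = 3, a = 12.
Markov: P[X ≥ 12] ≤ μ/a = (3)/12 = 1/4.
Numerically: ≈ 0.250000.
(Since a = 12 > μ = 3.000000, the bound 1/4 is < 1 and informative.)

P[X ≥ 12] ≤ 1/4 ≈ 0.250000.


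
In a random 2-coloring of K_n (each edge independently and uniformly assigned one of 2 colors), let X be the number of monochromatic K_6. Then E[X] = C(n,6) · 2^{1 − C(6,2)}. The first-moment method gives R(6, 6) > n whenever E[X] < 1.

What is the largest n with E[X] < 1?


We need C(n, 6) · 2^{1 − 15} < 1, i.e. C(n, 6) < 2^{15 − 1} = 16384.
Check values of n near the boundary:
  n = 14: C(14, 6) = 3003; 3003 < 16384? YES
  n = 15: C(15, 6) = 5005; 5005 < 16384? YES
  n = 16: C(16, 6) = 8008; 8008 < 16384? YES
  n = 17: C(17, 6) = 12376; 12376 < 16384? YES
  n = 18: C(18, 6) = 18564; 18564 < 16384? NO
  n = 19: C(19, 6) = 27132; 27132 < 16384? NO
  n = 20: C(20, 6) = 38760; 38760 < 16384? NO
The largest n with C(n, 6) < 16384 is n = 17 (where E[X] = 1547/2048 ≈ 0.7553711). Hence R(6, 6) > 17, i.e. R(6, 6) ≥ 18.

Largest n = 17; hence R(6, 6) > 17.


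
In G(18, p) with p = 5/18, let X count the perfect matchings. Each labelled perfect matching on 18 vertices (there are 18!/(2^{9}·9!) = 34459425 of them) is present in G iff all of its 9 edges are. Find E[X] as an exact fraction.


K_18 has 18!/(2^{9}·9!) = 34459425 labelled perfect matchings.
For each such perfect matching H, let X_H = 1 if all 9 edges of H are present in G. Then P[X_H = 1] = p^{9} = (5/18)^{9} = 1953125/198359290368.
By linearity: E[X] = Σ_H E[X_H] = 34459425 · p^{9} = 34459425 · 1953125/198359290368 = 830908203125/2448880128.
Numerically: E[X] ≈ 339.3.

E[X] = 34459425 · (5/18)^{9} = 830908203125/2448880128 ≈ 339.3.


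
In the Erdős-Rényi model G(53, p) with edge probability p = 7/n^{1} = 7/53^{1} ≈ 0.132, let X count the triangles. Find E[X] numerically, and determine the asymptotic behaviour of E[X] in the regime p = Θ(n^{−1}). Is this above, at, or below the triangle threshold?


Number of potential triangles: C(53, 3) = 23426.
Each occurs with probability p³ ≈ (0.132)³ ≈ 2.30392e-03.
By linearity: E[X] = C(53, 3)·p³ ≈ 23426 · 2.30392e-03 ≈ 53.972.
Here α = 1, so p = 7/n is exactly at the triangle threshold p ~ 1/n. Asymptotically E[X] → c³/6 = 7³/6 = 343/6 ≈ 57.167, a bounded constant. In this regime the triangle count is asymptotically Poisson(c³/6).

E[X] ≈ 53.972; in regime p = Θ(1/n^{1}) E[X] stays bounded (at the triangle threshold p ~ 1/n).


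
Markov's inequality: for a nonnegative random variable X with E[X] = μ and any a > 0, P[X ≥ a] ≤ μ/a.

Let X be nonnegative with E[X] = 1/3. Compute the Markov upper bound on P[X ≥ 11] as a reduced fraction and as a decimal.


μ = E[X] = 1/3, a = 11.
Markov: P[X ≥ 11] ≤ μ/a = (1/3)/11 = 1/33.
Numerically: ≈ 0.030.
(Since a = 11 > μ = 0.333, the bound 1/33 is < 1 and informative.)

P[X ≥ 11] ≤ 1/33 ≈ 0.030.


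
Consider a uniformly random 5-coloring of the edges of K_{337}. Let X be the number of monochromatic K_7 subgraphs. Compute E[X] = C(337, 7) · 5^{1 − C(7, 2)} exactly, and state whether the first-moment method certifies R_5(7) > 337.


E[X] = C(337, 7) · 5^{1 − 21} = 91989916924632 · 5^{−20} = 91989916924632/95367431640625.
As a reduced fraction: E[X] = 91989916924632/95367431640625 ≈ 0.965.
Is E[X] < 1? YES.
Since E[X] < 1, there exists a 5-coloring of K_{337} with no monochromatic K_7; hence R_5(7) > 337.

E[X] = 91989916924632/95367431640625 ≈ 0.965; E[X] < 1, so R_5(7) > 337.


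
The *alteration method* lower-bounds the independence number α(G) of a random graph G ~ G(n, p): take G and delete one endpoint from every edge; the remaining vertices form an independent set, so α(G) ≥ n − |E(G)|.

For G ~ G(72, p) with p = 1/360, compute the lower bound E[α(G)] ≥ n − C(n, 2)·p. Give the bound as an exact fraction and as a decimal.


E[|E(G)|] = C(72, 2)·p = 2556 · (1/360) = 71/10.
E[α(G)] ≥ n − E[|E(G)|] = 72 − 71/10 = 649/10.
Numerically: ≈ 64.9000.
(This is only a lower bound; the true E[α(G)] may be larger.)

E[α(G)] ≥ 649/10 ≈ 64.9000.


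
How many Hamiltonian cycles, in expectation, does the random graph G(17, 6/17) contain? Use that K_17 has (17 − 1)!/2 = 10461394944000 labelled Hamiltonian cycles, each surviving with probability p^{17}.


K_17 has (17 − 1)!/2 = 10461394944000 labelled Hamiltonian cycles.
For each such Hamiltonian cycle H, let X_H = 1 if all 17 edges of H are present in G. Then P[X_H = 1] = p^{17} = (6/17)^{17} = 16926659444736/827240261886336764177.
Summing the indicators: E[X] = Σ_H E[X_H] = 10461394944000 · p^{17} = 10461394944000 · 16926659444736/827240261886336764177 = 177076469533971037814784000/827240261886336764177.
Numerically: E[X] ≈ 2.14e+05.

E[X] = 10461394944000 · (6/17)^{17} = 177076469533971037814784000/827240261886336764177 ≈ 2.14e+05.


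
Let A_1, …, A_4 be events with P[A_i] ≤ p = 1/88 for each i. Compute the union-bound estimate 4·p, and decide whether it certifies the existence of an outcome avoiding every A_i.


Union bound: P[∪_{i=1}^{4} A_i] ≤ Σ_i P[A_i] ≤ 4·p = 4·(1/88) = 1/22.
Numerically: 1/22 ≈ 0.045455.
Is 1/22 < 1? YES.
Since P[∪ A_i] ≤ 1/22 < 1, the complement has P[∩ A_i^c] ≥ 1 − 1/22 = 21/22 > 0, so some outcome avoids every A_i.

4·p = 1/22 ≈ 0.045455; existence CERTIFIED by the union bound.


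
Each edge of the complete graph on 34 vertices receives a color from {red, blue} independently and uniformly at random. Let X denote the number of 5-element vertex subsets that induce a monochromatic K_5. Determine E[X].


Let X = Σ_S X_S over the C(34, 5) = 278256 subsets S of size 5, where X_S = 1 if the K_5 on S is monochromatic.
For a fixed S, the K_5 on S has C(5, 2) = 10 edges. P[all 10 edges red] = (1/2)^10, and likewise for blue, so P[monochromatic] = 2·(1/2)^10 = 2^{1 − 10} = 1/512.
Summing: E[X] = C(34, 5) · 2^{1 − 10} = 278256 · 1/512 = 17391/32.
Numerically: E[X] ≈ 543.468750.

E[X] = C(34,5)·2^(1−C(5,2)) = 17391/32 ≈ 543.468750.


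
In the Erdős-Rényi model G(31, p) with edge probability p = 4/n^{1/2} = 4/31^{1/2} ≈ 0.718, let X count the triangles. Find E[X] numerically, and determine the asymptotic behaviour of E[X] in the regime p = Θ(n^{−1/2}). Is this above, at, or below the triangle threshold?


Number of potential triangles: C(31, 3) = 4495.
Each occurs with probability p³ ≈ (0.718)³ ≈ 3.70798e-01.
By linearity: E[X] = C(31, 3)·p³ ≈ 4495 · 3.70798e-01 ≈ 1666.737.
Since α = 1/2 < 1, p = c/n^{1/2} ≫ 1/n is above the triangle threshold p ~ 1/n. Asymptotically E[X] ~ (c³/6)·n^{3(1−α)} = (4³/6)·n^{1.5} → ∞; triangles are abundant w.h.p.

E[X] ≈ 1666.737; in regime p = Θ(1/n^{1/2}) E[X] diverges (above the triangle threshold p ~ 1/n).


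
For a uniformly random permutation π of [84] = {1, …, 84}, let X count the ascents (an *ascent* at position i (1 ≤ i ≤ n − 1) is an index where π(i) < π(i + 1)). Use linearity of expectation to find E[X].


Write X = Σ X_I over i = 1, …, 83, with X_I the indicator of one ascent.
There are 83 indicators.
For each fixed i, the pair (π(i), π(i+1)) is a uniformly random ordered pair of distinct values from {1, …, 84}; by symmetry P[π(i) < π(i+1)] = 1/2.
By linearity: E[X] = 83 · (1/2) = (84 − 1) · (1/2) = 83/2 ≈ 41.5000.

E[X] = 83/2 = 41.5000.


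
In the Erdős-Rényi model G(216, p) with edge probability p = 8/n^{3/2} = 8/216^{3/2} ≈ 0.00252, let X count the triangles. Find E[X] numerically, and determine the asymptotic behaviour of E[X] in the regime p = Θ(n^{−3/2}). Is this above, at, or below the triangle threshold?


Number of potential triangles: C(216, 3) = 1656360.
Each occurs with probability p³ ≈ (0.00252)³ ≈ 1.60040e-08.
By linearity: E[X] = C(216, 3)·p³ ≈ 1656360 · 1.60040e-08 ≈ 0.027.
Since α = 3/2 > 1, p = c/n^{3/2} = o(1/n) is below the triangle threshold p ~ 1/n. Asymptotically E[X] ~ (c³/6)·n^{3(1−α)} = (8³/6)·n^{-1.5} → 0, so by Markov's inequality G has no triangles w.h.p.

E[X] ≈ 0.027; in regime p = Θ(1/n^{3/2}) E[X] tends to 0 (below the triangle threshold p ~ 1/n).


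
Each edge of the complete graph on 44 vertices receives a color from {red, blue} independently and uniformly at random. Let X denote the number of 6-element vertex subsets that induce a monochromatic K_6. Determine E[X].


Let X = Σ_S X_S over the C(44, 6) = 7059052 subsets S of size 6, where X_S = 1 if the K_6 on S is monochromatic.
For a fixed S, the K_6 on S has C(6, 2) = 15 edges. P[all 15 edges red] = (1/2)^15, and likewise for blue, so P[monochromatic] = 2·(1/2)^15 = 2^{1 − 15} = 1/16384.
By linearity: E[X] = C(44, 6) · 2^{1 − 15} = 7059052 · 1/16384 = 1764763/4096.
Numerically: E[X] ≈ 430.8503.

E[X] = C(44,6)·2^(1−C(6,2)) = 1764763/4096 ≈ 430.8503.


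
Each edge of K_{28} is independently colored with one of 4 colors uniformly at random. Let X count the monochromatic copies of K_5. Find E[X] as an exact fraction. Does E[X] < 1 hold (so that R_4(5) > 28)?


E[X] = C(28, 5) · 4^{1 − 10} = 98280 · 4^{−9} = 98280/262144.
As a reduced fraction: E[X] = 12285/32768 ≈ 0.374908.
Is E[X] < 1? YES.
Since E[X] < 1, there exists a 4-coloring of K_{28} with no monochromatic K_5; hence R_4(5) > 28.

E[X] = 12285/32768 ≈ 0.374908; E[X] < 1, so R_4(5) > 28.


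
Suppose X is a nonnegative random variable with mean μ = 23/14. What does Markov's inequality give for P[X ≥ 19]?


μ = E[X] = 23/14, a = 19.
Markov: P[X ≥ 19] ≤ μ/a = (23/14)/19 = 23/266.
Numerically: ≈ 0.086.
(Since a = 19 > μ = 1.643, the bound 23/266 is < 1 and informative.)

P[X ≥ 19] ≤ 23/266 ≈ 0.086.


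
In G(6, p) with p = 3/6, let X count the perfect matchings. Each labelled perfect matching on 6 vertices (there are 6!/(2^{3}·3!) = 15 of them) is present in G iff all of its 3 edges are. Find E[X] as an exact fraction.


K_6 has 6!/(2^{3}·3!) = 15 labelled perfect matchings.
For each such perfect matching H, let X_H = 1 if all 3 edges of H are present in G. Then P[X_H = 1] = p^{3} = (1/2)^{3} = 1/8.
Summing the indicators: E[X] = Σ_H E[X_H] = 15 · p^{3} = 15 · 1/8 = 15/8.
Numerically: E[X] ≈ 1.875.

E[X] = 15 · (1/2)^{3} = 15/8 ≈ 1.875.


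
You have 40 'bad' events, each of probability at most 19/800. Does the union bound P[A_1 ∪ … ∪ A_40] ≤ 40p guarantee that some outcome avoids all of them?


Union bound: P[∪_{i=1}^{40} A_i] ≤ Σ_i P[A_i] ≤ 40·p = 40·(19/800) = 19/20.
Numerically: 19/20 ≈ 0.950000.
Is 19/20 < 1? YES.
Since P[∪ A_i] ≤ 19/20 < 1, the complement has P[∩ A_i^c] ≥ 1 − 19/20 = 1/20 > 0, so some outcome avoids every A_i.

40·p = 19/20 ≈ 0.950000; existence CERTIFIED by the union bound.


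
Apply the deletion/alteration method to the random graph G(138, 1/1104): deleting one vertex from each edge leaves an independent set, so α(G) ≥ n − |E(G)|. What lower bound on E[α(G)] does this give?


E[|E(G)|] = C(138, 2)·p = 9453 · (1/1104) = 137/16.
E[α(G)] ≥ n − E[|E(G)|] = 138 − 137/16 = 2071/16.
Numerically: ≈ 129.43750.
(This is only a lower bound; the true E[α(G)] may be larger.)

E[α(G)] ≥ 2071/16 ≈ 129.43750.


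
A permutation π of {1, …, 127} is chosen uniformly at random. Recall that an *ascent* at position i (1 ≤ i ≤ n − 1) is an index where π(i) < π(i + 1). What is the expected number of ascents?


Write X = Σ X_I over i = 1, …, 126, with X_I the indicator of one ascent.
There are 126 indicators.
For each fixed i, the pair (π(i), π(i+1)) is a uniformly random ordered pair of distinct values from {1, …, 127}; by symmetry P[π(i) < π(i+1)] = 1/2.
By linearity: E[X] = 126 · (1/2) = (127 − 1) · (1/2) = 63 ≈ 63.000000.

E[X] = 63 = 63.000000.


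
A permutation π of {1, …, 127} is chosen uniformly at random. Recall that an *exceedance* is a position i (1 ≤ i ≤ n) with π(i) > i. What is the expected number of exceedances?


Write X = Σ_{i=1}^{127} X_i, where X_i = 1_{π(i) > i}.
For each fixed i, π(i) is uniform over {1, …, 127} (marginal of a uniform permutation), so P[π(i) > i] = (n − i)/n. Summing: Σ_{i=1}^{127} (n − i)/n = (0 + 1 + … + 126)/127 = 127(127 − 1)/(2·127) = (127 − 1)/2.
Hence E[X] = Σ_{i=1}^{127} (127 − i)/127 = 63 ≈ 63.000000.

E[X] = 63 = 63.000000.


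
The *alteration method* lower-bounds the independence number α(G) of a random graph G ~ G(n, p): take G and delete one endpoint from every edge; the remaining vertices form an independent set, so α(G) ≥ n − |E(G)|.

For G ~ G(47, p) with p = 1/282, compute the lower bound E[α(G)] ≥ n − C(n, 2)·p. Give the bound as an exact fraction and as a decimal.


E[|E(G)|] = C(47, 2)·p = 1081 · (1/282) = 23/6.
E[α(G)] ≥ n − E[|E(G)|] = 47 − 23/6 = 259/6.
Numerically: ≈ 43.166667.
(This is only a lower bound; the true E[α(G)] may be larger.)

E[α(G)] ≥ 259/6 ≈ 43.166667.


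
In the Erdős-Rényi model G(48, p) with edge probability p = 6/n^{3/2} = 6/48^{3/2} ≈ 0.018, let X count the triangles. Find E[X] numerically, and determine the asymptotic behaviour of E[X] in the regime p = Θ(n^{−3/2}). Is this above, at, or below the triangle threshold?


Number of potential triangles: C(48, 3) = 17296.
Each occurs with probability p³ ≈ (0.018)³ ≈ 5.87311e-06.
By linearity: E[X] = C(48, 3)·p³ ≈ 17296 · 5.87311e-06 ≈ 0.102.
Since α = 3/2 > 1, p = c/n^{3/2} = o(1/n) is below the triangle threshold p ~ 1/n. Asymptotically E[X] ~ (c³/6)·n^{3(1−α)} = (6³/6)·n^{-1.5} → 0, so by Markov's inequality G has no triangles w.h.p.

E[X] ≈ 0.102; in regime p = Θ(1/n^{3/2}) E[X] tends to 0 (below the triangle threshold p ~ 1/n).


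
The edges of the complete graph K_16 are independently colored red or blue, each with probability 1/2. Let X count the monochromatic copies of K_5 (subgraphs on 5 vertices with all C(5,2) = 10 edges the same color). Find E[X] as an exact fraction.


Let X = Σ_S X_S over the C(16, 5) = 4368 subsets S of size 5, where X_S = 1 if the K_5 on S is monochromatic.
For a fixed S, the K_5 on S has C(5, 2) = 10 edges. P[all 10 edges red] = (1/2)^10, and likewise for blue, so P[monochromatic] = 2·(1/2)^10 = 2^{1 − 10} = 1/512.
By linearity: E[X] = C(16, 5) · 2^{1 − 10} = 4368 · 1/512 = 273/32.
Numerically: E[X] ≈ 8.531250.

E[X] = C(16,5)·2^(1−C(5,2)) = 273/32 ≈ 8.531250.


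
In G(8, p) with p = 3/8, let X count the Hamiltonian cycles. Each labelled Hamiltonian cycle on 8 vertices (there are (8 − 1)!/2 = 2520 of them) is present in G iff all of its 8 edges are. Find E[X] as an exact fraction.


K_8 has (8 − 1)!/2 = 2520 labelled Hamiltonian cycles.
For each such Hamiltonian cycle H, let X_H = 1 if all 8 edges of H are present in G. Then P[X_H = 1] = p^{8} = (3/8)^{8} = 6561/16777216.
Summing the indicators: E[X] = Σ_H E[X_H] = 2520 · p^{8} = 2520 · 6561/16777216 = 2066715/2097152.
Numerically: E[X] ≈ 0.985.

E[X] = 2520 · (3/8)^{8} = 2066715/2097152 ≈ 0.985.


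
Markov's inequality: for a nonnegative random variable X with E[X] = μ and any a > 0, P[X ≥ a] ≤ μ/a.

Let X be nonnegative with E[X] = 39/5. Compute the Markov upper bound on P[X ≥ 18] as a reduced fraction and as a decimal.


μ = E[X] = 39/5, a = 18.
Markov: P[X ≥ 18] ≤ μ/a = (39/5)/18 = 13/30.
Numerically: ≈ 0.43333.
(Since a = 18 > μ = 7.80000, the bound 13/30 is < 1 and informative.)

P[X ≥ 18] ≤ 13/30 ≈ 0.43333.


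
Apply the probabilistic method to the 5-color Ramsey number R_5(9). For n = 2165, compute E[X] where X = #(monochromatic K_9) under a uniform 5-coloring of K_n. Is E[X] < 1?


E[X] = C(2165, 9) · 5^{1 − 36} = 2832220612024886803272630 · 5^{−35} = 2832220612024886803272630/2910383045673370361328125.
As a reduced fraction: E[X] = 566444122404977360654526/582076609134674072265625 ≈ 0.973144.
Is E[X] < 1? YES.
Since E[X] < 1, there exists a 5-coloring of K_{2165} with no monochromatic K_9; hence R_5(9) > 2165.

E[X] = 566444122404977360654526/582076609134674072265625 ≈ 0.973144; E[X] < 1, so R_5(9) > 2165.


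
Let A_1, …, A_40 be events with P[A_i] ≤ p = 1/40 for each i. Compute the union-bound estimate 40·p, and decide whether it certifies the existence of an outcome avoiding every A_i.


Union bound: P[∪_{i=1}^{40} A_i] ≤ Σ_i P[A_i] ≤ 40·p = 40·(1/40) = 1.
Numerically: 1 ≈ 1.000.
Is 1 < 1? NO.
Since the bound 1 is ≥ 1, the union bound is uninformative here; it does NOT by itself certify existence.

40·p = 1 ≈ 1.000; existence NOT certified by the union bound.


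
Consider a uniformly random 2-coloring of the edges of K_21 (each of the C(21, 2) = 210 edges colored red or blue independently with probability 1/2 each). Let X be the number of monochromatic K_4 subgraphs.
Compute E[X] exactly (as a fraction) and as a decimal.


Let X = Σ_S X_S over the C(21, 4) = 5985 subsets S of size 4, where X_S = 1 if the K_4 on S is monochromatic.
For a fixed S, the K_4 on S has C(4, 2) = 6 edges. P[all 6 edges red] = (1/2)^6, and likewise for blue, so P[monochromatic] = 2·(1/2)^6 = 2^{1 − 6} = 1/32.
By linearity of expectation: E[X] = C(21, 4) · 2^{1 − 6} = 5985 · 1/32 = 5985/32.
Numerically: E[X] ≈ 187.031.

E[X] = C(21,4)·2^(1−C(4,2)) = 5985/32 ≈ 187.031.


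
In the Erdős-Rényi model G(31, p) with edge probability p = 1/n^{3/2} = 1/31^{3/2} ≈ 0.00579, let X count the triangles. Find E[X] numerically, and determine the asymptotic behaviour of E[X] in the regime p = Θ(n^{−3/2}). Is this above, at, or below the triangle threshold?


Number of potential triangles: C(31, 3) = 4495.
Each occurs with probability p³ ≈ (0.00579)³ ≈ 1.94479e-07.
By linearity: E[X] = C(31, 3)·p³ ≈ 4495 · 1.94479e-07 ≈ 0.001.
Since α = 3/2 > 1, p = c/n^{3/2} = o(1/n) is below the triangle threshold p ~ 1/n. Asymptotically E[X] ~ (c³/6)·n^{3(1−α)} = (1³/6)·n^{-1.5} → 0, so by Markov's inequality G has no triangles w.h.p.

E[X] ≈ 0.001; in regime p = Θ(1/n^{3/2}) E[X] tends to 0 (below the triangle threshold p ~ 1/n).


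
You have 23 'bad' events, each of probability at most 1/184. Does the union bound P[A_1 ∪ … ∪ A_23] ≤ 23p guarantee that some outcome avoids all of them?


Union bound: P[∪_{i=1}^{23} A_i] ≤ Σ_i P[A_i] ≤ 23·p = 23·(1/184) = 1/8.
Numerically: 1/8 ≈ 0.1250.
Is 1/8 < 1? YES.
Since P[∪ A_i] ≤ 1/8 < 1, the complement has P[∩ A_i^c] ≥ 1 − 1/8 = 7/8 > 0, so some outcome avoids every A_i.

23·p = 1/8 ≈ 0.1250; existence CERTIFIED by the union bound.


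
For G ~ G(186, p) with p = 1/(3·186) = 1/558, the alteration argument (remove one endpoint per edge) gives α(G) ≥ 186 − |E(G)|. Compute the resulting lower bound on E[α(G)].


E[|E(G)|] = C(186, 2)·p = 17205 · (1/558) = 185/6.
E[α(G)] ≥ n − E[|E(G)|] = 186 − 185/6 = 931/6.
Numerically: ≈ 155.167.
(This is only a lower bound; the true E[α(G)] may be larger.)

E[α(G)] ≥ 931/6 ≈ 155.167.


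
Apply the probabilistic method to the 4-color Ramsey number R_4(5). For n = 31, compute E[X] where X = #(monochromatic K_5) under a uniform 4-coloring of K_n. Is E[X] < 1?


E[X] = C(31, 5) · 4^{1 − 10} = 169911 · 4^{−9} = 169911/262144.
As a reduced fraction: E[X] = 169911/262144 ≈ 0.64816.
Is E[X] < 1? YES.
Since E[X] < 1, there exists a 4-coloring of K_{31} with no monochromatic K_5; hence R_4(5) > 31.

E[X] = 169911/262144 ≈ 0.64816; E[X] < 1, so R_4(5) > 31.


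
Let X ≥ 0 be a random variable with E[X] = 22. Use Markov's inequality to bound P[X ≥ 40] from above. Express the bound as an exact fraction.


μ = E[X] = 22, a = 40.
Markov: P[X ≥ 40] ≤ μ/a = (22)/40 = 11/20.
Numerically: ≈ 0.550000.
(Since a = 40 > μ = 22.000000, the bound 11/20 is < 1 and informative.)

P[X ≥ 40] ≤ 11/20 ≈ 0.550000.


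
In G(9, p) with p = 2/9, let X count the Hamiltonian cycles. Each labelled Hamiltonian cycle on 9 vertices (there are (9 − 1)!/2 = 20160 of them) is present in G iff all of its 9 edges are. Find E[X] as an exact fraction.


K_9 has (9 − 1)!/2 = 20160 labelled Hamiltonian cycles.
For each such Hamiltonian cycle H, let X_H = 1 if all 9 edges of H are present in G. Then P[X_H = 1] = p^{9} = (2/9)^{9} = 512/387420489.
By linearity: E[X] = Σ_H E[X_H] = 20160 · p^{9} = 20160 · 512/387420489 = 1146880/43046721.
Numerically: E[X] ≈ 0.0266427.

E[X] = 20160 · (2/9)^{9} = 1146880/43046721 ≈ 0.0266427.


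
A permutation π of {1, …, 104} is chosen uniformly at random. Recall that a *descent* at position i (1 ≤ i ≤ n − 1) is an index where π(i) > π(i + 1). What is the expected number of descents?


Write X = Σ X_I over i = 1, …, 103, with X_I the indicator of one descent.
There are 103 indicators.
For each fixed i, the pair (π(i), π(i+1)) is a uniformly random ordered pair of distinct values from {1, …, 104}; by symmetry P[π(i) > π(i+1)] = 1/2.
By linearity: E[X] = 103 · (1/2) = (104 − 1) · (1/2) = 103/2 ≈ 51.500.

E[X] = 103/2 = 51.500.


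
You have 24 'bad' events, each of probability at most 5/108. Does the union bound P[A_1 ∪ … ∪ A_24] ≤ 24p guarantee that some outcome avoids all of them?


Union bound: P[∪_{i=1}^{24} A_i] ≤ Σ_i P[A_i] ≤ 24·p = 24·(5/108) = 10/9.
Numerically: 10/9 ≈ 1.1111.
Is 10/9 < 1? NO.
Since the bound 10/9 is ≥ 1, the union bound is uninformative here; it does NOT by itself certify existence.

24·p = 10/9 ≈ 1.1111; existence NOT certified by the union bound.


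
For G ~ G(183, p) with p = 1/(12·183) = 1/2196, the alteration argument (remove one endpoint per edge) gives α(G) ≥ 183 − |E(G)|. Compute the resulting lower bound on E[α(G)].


E[|E(G)|] = C(183, 2)·p = 16653 · (1/2196) = 91/12.
E[α(G)] ≥ n − E[|E(G)|] = 183 − 91/12 = 2105/12.
Numerically: ≈ 175.41667.
(This is only a lower bound; the true E[α(G)] may be larger.)

E[α(G)] ≥ 2105/12 ≈ 175.41667.


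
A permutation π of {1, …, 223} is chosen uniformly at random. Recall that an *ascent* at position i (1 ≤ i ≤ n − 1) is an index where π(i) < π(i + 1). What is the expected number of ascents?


Write X = Σ X_I over i = 1, …, 222, with X_I the indicator of one ascent.
There are 222 indicators.
For each fixed i, the pair (π(i), π(i+1)) is a uniformly random ordered pair of distinct values from {1, …, 223}; by symmetry P[π(i) < π(i+1)] = 1/2.
By linearity: E[X] = 222 · (1/2) = (223 − 1) · (1/2) = 111 ≈ 111.0000.

E[X] = 111 = 111.0000.


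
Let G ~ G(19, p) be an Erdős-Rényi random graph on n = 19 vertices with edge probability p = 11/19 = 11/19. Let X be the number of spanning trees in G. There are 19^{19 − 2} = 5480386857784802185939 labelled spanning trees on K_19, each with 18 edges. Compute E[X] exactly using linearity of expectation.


K_19 has 19^{19 − 2} = 5480386857784802185939 labelled spanning trees.
For each such spanning tree H, let X_H = 1 if all 18 edges of H are present in G. Then P[X_H = 1] = p^{18} = (11/19)^{18} = 5559917313492231481/104127350297911241532841.
By linearity of expectation: E[X] = Σ_H E[X_H] = 5480386857784802185939 · p^{18} = 5480386857784802185939 · 5559917313492231481/104127350297911241532841 = 5559917313492231481/19.
Numerically: E[X] ≈ 2.93e+17.

E[X] = 5480386857784802185939 · (11/19)^{18} = 5559917313492231481/19 ≈ 2.93e+17.


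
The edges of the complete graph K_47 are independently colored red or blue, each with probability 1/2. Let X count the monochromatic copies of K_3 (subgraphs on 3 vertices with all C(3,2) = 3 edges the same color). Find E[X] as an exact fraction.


Let X = Σ_S X_S over the C(47, 3) = 16215 subsets S of size 3, where X_S = 1 if the K_3 on S is monochromatic.
For a fixed S, the K_3 on S has C(3, 2) = 3 edges. P[all 3 edges red] = (1/2)^3, and likewise for blue, so P[monochromatic] = 2·(1/2)^3 = 2^{1 − 3} = 1/4.
Summing: E[X] = C(47, 3) · 2^{1 − 3} = 16215 · 1/4 = 16215/4.
Numerically: E[X] ≈ 4053.75000.

E[X] = C(47,3)·2^(1−C(3,2)) = 16215/4 ≈ 4053.75000.


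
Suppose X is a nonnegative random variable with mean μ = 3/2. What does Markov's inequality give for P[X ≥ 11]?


μ = E[X] = 3/2, a = 11.
Markov: P[X ≥ 11] ≤ μ/a = (3/2)/11 = 3/22.
Numerically: ≈ 0.1364.
(Since a = 11 > μ = 1.5000, the bound 3/22 is < 1 and informative.)

P[X ≥ 11] ≤ 3/22 ≈ 0.1364.


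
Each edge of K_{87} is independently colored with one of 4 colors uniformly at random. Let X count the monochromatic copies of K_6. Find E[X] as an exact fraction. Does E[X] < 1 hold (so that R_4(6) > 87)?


E[X] = C(87, 6) · 4^{1 − 15} = 504981379 · 4^{−14} = 504981379/268435456.
As a reduced fraction: E[X] = 504981379/268435456 ≈ 1.881.
Is E[X] < 1? NO.
Since E[X] ≥ 1, the first-moment bound is inconclusive at n = 87; it does NOT by itself certify R_4(6) > 87.

E[X] = 504981379/268435456 ≈ 1.881; E[X] ≥ 1; first-moment method inconclusive here.


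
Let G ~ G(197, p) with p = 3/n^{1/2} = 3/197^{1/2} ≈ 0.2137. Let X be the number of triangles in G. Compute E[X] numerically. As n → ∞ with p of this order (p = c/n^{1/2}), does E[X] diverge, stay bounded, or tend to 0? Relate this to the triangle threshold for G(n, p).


Number of potential triangles: C(197, 3) = 1254890.
Each occurs with probability p³ ≈ (0.2137)³ ≈ 9.764824e-03.
By linearity: E[X] = C(197, 3)·p³ ≈ 1254890 · 9.764824e-03 ≈ 12253.7801.
Since α = 1/2 < 1, p = c/n^{1/2} ≫ 1/n is above the triangle threshold p ~ 1/n. Asymptotically E[X] ~ (c³/6)·n^{3(1−α)} = (3³/6)·n^{1.5} → ∞; triangles are abundant w.h.p.

E[X] ≈ 12253.7801; in regime p = Θ(1/n^{1/2}) E[X] diverges (above the triangle threshold p ~ 1/n).


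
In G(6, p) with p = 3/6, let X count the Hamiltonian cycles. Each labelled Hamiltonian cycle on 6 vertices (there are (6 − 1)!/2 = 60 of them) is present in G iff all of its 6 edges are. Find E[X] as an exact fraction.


K_6 has (6 − 1)!/2 = 60 labelled Hamiltonian cycles.
For each such Hamiltonian cycle H, let X_H = 1 if all 6 edges of H are present in G. Then P[X_H = 1] = p^{6} = (1/2)^{6} = 1/64.
By linearity: E[X] = Σ_H E[X_H] = 60 · p^{6} = 60 · 1/64 = 15/16.
Numerically: E[X] ≈ 0.9375.

E[X] = 60 · (1/2)^{6} = 15/16 ≈ 0.9375.


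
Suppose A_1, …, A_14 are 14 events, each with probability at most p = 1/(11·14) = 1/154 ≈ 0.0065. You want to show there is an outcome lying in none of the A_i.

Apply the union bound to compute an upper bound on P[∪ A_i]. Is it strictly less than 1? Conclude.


Union bound: P[∪_{i=1}^{14} A_i] ≤ Σ_i P[A_i] ≤ 14·p = 14·(1/154) = 1/11.
Numerically: 1/11 ≈ 0.0909.
Is 1/11 < 1? YES.
Since P[∪ A_i] ≤ 1/11 < 1, the complement has P[∩ A_i^c] ≥ 1 − 1/11 = 10/11 > 0, so some outcome avoids every A_i.

14·p = 1/11 ≈ 0.0909; existence CERTIFIED by the union bound.


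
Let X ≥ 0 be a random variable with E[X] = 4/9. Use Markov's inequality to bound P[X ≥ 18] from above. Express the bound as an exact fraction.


μ = E[X] = 4/9, a = 18.
Markov: P[X ≥ 18] ≤ μ/a = (4/9)/18 = 2/81.
Numerically: ≈ 0.02469.
(Since a = 18 > μ = 0.44444, the bound 2/81 is < 1 and informative.)

P[X ≥ 18] ≤ 2/81 ≈ 0.02469.


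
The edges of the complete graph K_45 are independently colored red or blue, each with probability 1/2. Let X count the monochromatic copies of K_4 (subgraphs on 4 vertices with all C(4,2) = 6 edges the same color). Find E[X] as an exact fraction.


Let X = Σ_S X_S over the C(45, 4) = 148995 subsets S of size 4, where X_S = 1 if the K_4 on S is monochromatic.
For a fixed S, the K_4 on S has C(4, 2) = 6 edges. P[all 6 edges red] = (1/2)^6, and likewise for blue, so P[monochromatic] = 2·(1/2)^6 = 2^{1 − 6} = 1/32.
Summing: E[X] = C(45, 4) · 2^{1 − 6} = 148995 · 1/32 = 148995/32.
Numerically: E[X] ≈ 4656.094.

E[X] = C(45,4)·2^(1−C(4,2)) = 148995/32 ≈ 4656.094.
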